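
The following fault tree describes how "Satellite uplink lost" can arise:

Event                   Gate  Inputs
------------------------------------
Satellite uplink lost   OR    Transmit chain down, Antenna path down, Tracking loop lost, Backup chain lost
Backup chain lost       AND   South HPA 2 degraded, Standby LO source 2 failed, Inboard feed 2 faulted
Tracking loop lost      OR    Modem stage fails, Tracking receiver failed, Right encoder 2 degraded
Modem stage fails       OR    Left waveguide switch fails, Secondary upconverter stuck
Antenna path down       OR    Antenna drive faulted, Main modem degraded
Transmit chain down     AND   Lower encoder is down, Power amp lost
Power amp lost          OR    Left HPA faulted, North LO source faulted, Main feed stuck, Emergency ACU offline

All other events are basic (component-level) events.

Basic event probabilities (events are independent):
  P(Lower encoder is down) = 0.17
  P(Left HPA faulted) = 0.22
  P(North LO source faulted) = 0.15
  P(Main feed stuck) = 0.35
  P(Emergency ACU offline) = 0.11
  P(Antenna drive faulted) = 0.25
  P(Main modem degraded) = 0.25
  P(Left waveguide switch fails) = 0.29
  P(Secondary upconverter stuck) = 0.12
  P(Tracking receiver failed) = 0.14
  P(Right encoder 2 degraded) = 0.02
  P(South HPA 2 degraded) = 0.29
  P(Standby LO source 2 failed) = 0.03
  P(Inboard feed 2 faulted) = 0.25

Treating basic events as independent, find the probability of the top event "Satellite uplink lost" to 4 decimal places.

0.7354

P(Power amp lost) [OR] = 1 − (1−0.22) × (1−0.15) × (1−0.35) × (1−0.11) = 0.616455
P(Transmit chain down) [AND] = 0.17 × 0.616455 = 0.104797
P(Antenna path down) [OR] = 1 − (1−0.25) × (1−0.25) = 0.437500
P(Modem stage fails) [OR] = 1 − (1−0.29) × (1−0.12) = 0.375200
P(Tracking loop lost) [OR] = 1 − (1−0.375200) × (1−0.14) × (1−0.02) = 0.473419
P(Backup chain lost) [AND] = 0.29 × 0.03 × 0.25 = 0.002175
P(Satellite uplink lost) [OR] = 1 − (1−0.104797) × (1−0.437500) × (1−0.473419) × (1−0.002175) = 0.735416
Rounded to 4 decimal places: P(Satellite uplink lost) ≈ 0.7354.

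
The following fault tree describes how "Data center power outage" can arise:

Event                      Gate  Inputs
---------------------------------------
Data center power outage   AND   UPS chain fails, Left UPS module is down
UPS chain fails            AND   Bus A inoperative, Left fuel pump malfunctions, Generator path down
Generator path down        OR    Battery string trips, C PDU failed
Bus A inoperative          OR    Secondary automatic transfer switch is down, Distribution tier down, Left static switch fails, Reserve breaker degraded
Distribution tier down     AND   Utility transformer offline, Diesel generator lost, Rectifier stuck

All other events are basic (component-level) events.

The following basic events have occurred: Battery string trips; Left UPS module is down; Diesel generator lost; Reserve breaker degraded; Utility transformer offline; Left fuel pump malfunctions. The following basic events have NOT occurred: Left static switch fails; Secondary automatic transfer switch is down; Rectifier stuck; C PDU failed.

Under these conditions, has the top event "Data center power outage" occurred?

Yes

Distribution tier down [AND]: Utility transformer offline=occurs, Diesel generator lost=occurs, Rectifier stuck=not → not all inputs occur → does not occur.
Bus A inoperative [OR]: Secondary automatic transfer switch is down=not, Distribution tier down=not, Left static switch fails=not, Reserve breaker degraded=occurs → at least one input occurs → occurs.
Generator path down [OR]: Battery string trips=occurs, C PDU failed=not → at least one input occurs → occurs.
UPS chain fails [AND]: Bus A inoperative=occurs, Left fuel pump malfunctions=occurs, Generator path down=occurs → all inputs occur → occurs.
Data center power outage [AND]: UPS chain fails=occurs, Left UPS module is down=occurs → all inputs occur → occurs.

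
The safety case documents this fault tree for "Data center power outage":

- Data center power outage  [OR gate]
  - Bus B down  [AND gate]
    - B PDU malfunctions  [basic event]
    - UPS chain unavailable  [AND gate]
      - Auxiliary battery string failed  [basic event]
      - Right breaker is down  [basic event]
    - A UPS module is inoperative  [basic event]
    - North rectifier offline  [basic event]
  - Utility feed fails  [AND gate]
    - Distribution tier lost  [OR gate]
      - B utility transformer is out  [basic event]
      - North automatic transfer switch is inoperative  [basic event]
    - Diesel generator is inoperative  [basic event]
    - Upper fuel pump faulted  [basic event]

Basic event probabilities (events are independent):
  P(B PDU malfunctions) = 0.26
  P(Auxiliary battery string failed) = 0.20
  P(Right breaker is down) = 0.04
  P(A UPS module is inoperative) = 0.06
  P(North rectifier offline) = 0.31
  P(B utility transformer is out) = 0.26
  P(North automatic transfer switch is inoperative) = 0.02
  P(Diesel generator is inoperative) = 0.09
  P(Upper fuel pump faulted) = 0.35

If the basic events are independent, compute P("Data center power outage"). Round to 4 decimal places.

0.0087

P(UPS chain unavailable) [AND] = 0.20 × 0.04 = 0.008000
P(Bus B down) [AND] = 0.26 × 0.008000 × 0.06 × 0.31 = 0.000039
P(Distribution tier lost) [OR] = 1 − (1−0.26) × (1−0.02) = 0.274800
P(Utility feed fails) [AND] = 0.274800 × 0.09 × 0.35 = 0.008656
P(Data center power outage) [OR] = 1 − (1−0.000039) × (1−0.008656) = 0.008695
Rounded to 4 decimal places: P(Data center power outage) ≈ 0.0087.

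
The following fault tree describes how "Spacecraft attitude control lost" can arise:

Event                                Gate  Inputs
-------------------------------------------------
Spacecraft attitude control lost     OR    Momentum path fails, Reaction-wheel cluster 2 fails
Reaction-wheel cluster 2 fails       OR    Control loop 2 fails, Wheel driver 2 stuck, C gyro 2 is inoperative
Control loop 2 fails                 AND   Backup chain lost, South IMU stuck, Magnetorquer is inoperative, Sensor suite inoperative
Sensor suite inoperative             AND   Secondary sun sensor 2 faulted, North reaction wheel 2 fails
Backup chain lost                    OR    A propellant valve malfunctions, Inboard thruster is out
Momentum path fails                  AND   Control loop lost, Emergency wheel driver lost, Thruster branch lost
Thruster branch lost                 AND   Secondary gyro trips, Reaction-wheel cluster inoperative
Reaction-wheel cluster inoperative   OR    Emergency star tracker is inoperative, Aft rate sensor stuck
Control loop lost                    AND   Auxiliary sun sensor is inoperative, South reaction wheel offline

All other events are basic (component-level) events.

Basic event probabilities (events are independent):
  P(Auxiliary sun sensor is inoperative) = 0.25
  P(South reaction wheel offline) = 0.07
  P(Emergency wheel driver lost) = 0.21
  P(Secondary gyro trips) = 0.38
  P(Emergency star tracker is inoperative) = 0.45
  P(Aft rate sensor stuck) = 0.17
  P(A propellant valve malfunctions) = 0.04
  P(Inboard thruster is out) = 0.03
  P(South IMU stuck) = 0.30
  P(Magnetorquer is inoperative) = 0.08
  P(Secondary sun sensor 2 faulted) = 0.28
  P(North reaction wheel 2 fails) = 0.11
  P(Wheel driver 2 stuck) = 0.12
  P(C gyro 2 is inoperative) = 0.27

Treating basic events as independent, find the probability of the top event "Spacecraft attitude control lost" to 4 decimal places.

0.3581

P(Control loop lost) [AND] = 0.25 × 0.07 = 0.017500
P(Reaction-wheel cluster inoperative) [OR] = 1 − (1−0.45) × (1−0.17) = 0.543500
P(Thruster branch lost) [AND] = 0.38 × 0.543500 = 0.206530
P(Momentum path fails) [AND] = 0.017500 × 0.21 × 0.206530 = 0.000759
P(Backup chain lost) [OR] = 1 − (1−0.04) × (1−0.03) = 0.068800
P(Sensor suite inoperative) [AND] = 0.28 × 0.11 = 0.030800
P(Control loop 2 fails) [AND] = 0.068800 × 0.30 × 0.08 × 0.030800 = 0.000051
P(Reaction-wheel cluster 2 fails) [OR] = 1 − (1−0.000051) × (1−0.12) × (1−0.27) = 0.357633
P(Spacecraft attitude control lost) [OR] = 1 − (1−0.000759) × (1−0.357633) = 0.358121
Rounded to 4 decimal places: P(Spacecraft attitude control lost) ≈ 0.3581.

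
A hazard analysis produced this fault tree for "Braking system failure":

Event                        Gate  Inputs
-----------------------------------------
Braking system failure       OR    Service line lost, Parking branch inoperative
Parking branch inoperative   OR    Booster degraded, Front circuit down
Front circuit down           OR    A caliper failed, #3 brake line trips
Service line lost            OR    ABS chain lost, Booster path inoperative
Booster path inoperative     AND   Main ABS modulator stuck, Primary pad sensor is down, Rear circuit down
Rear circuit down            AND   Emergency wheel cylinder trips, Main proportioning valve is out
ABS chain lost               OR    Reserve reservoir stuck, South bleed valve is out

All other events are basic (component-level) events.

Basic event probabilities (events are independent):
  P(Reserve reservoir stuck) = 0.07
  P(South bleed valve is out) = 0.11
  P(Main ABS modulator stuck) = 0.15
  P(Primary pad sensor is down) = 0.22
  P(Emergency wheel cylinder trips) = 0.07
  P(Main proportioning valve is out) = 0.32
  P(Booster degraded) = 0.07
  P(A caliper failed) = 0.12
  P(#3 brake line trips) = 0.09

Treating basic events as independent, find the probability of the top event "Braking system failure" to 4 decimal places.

P(ABS chain lost) [OR] = 1 − (1−0.07) × (1−0.11) = 0.172300
P(Rear circuit down) [AND] = 0.07 × 0.32 = 0.022400
P(Booster path inoperative) [AND] = 0.15 × 0.22 × 0.022400 = 0.000739
P(Service line lost) [OR] = 1 − (1−0.172300) × (1−0.000739) = 0.172912
P(Front circuit down) [OR] = 1 − (1−0.12) × (1−0.09) = 0.199200
P(Parking branch inoperative) [OR] = 1 − (1−0.07) × (1−0.199200) = 0.255256
P(Braking system failure) [OR] = 1 − (1−0.172912) × (1−0.255256) = 0.384031
Rounded to 4 decimal places: P(Braking system failure) ≈ 0.3840.

0.3840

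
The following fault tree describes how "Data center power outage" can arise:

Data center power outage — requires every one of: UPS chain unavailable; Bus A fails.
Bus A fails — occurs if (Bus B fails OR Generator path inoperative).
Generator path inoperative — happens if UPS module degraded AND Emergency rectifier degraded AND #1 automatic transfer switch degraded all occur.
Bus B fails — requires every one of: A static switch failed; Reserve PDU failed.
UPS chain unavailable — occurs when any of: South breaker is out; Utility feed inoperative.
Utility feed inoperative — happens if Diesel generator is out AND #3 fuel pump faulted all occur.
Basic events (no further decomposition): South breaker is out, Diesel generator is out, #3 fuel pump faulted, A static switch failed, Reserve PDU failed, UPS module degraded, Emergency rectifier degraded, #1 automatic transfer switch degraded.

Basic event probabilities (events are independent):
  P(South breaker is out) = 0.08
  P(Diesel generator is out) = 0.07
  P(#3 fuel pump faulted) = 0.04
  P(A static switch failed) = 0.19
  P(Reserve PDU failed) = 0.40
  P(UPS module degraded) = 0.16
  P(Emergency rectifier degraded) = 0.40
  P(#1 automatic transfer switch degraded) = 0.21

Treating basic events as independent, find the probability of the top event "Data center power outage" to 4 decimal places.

P(Utility feed inoperative) [AND] = 0.07 × 0.04 = 0.002800
P(UPS chain unavailable) [OR] = 1 − (1−0.08) × (1−0.002800) = 0.082576
P(Bus B fails) [AND] = 0.19 × 0.40 = 0.076000
P(Generator path inoperative) [AND] = 0.16 × 0.40 × 0.21 = 0.013440
P(Bus A fails) [OR] = 1 − (1−0.076000) × (1−0.013440) = 0.088419
P(Data center power outage) [AND] = 0.082576 × 0.088419 = 0.007301
Rounded to 4 decimal places: P(Data center power outage) ≈ 0.0073.

0.0073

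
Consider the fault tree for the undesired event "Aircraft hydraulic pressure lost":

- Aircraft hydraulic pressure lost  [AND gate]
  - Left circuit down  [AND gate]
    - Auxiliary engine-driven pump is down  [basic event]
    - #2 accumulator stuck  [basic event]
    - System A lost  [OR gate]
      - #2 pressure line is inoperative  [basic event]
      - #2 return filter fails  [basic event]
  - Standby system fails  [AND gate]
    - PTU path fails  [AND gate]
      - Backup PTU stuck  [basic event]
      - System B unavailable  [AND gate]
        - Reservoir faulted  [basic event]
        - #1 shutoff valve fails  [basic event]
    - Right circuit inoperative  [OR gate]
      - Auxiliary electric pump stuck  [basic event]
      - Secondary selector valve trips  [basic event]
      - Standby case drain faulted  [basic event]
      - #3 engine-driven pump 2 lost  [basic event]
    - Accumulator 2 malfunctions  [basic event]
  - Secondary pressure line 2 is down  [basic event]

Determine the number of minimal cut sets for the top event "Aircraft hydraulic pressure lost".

8

System A lost [OR]: union of children's cut sets → 2 cut set(s).
Left circuit down [AND]: one cut set from each child combined → 1 × 1 × 2 = 2 cut set(s).
System B unavailable [AND]: one cut set from each child combined → 1 × 1 = 1 cut set(s).
PTU path fails [AND]: one cut set from each child combined → 1 × 1 = 1 cut set(s).
Right circuit inoperative [OR]: union of children's cut sets → 4 cut set(s).
Standby system fails [AND]: one cut set from each child combined → 1 × 4 × 1 = 4 cut set(s).
Aircraft hydraulic pressure lost [AND]: one cut set from each child combined → 2 × 4 × 1 = 8 cut set(s).
Minimal cut sets: {#1 shutoff valve fails, #2 accumulator stuck, #2 pressure line is inoperative, Accumulator 2 malfunctions, Auxiliary electric pump stuck, Auxiliary engine-driven pump is down, Backup PTU stuck, Reservoir faulted, Secondary pressure line 2 is down}; {#1 shutoff valve fails, #2 accumulator stuck, #2 pressure line is inoperative, Accumulator 2 malfunctions, Auxiliary engine-driven pump is down, Backup PTU stuck, Reservoir faulted, Secondary pressure line 2 is down, Secondary selector valve trips}; {#1 shutoff valve fails, #2 accumulator stuck, #2 pressure line is inoperative, Accumulator 2 malfunctions, Auxiliary engine-driven pump is down, Backup PTU stuck, Reservoir faulted, Secondary pressure line 2 is down, Standby case drain faulted}; {#1 shutoff valve fails, #2 accumulator stuck, #2 pressure line is inoperative, #3 engine-driven pump 2 lost, Accumulator 2 malfunctions, Auxiliary engine-driven pump is down, Backup PTU stuck, Reservoir faulted, Secondary pressure line 2 is down}; {#1 shutoff valve fails, #2 accumulator stuck, #2 return filter fails, Accumulator 2 malfunctions, Auxiliary electric pump stuck, Auxiliary engine-driven pump is down, Backup PTU stuck, Reservoir faulted, Secondary pressure line 2 is down}; {#1 shutoff valve fails, #2 accumulator stuck, #2 return filter fails, Accumulator 2 malfunctions, Auxiliary engine-driven pump is down, Backup PTU stuck, Reservoir faulted, Secondary pressure line 2 is down, Secondary selector valve trips}; {#1 shutoff valve fails, #2 accumulator stuck, #2 return filter fails, Accumulator 2 malfunctions, Auxiliary engine-driven pump is down, Backup PTU stuck, Reservoir faulted, Secondary pressure line 2 is down, Standby case drain faulted}; {#1 shutoff valve fails, #2 accumulator stuck, #2 return filter fails, #3 engine-driven pump 2 lost, Accumulator 2 malfunctions, Auxiliary engine-driven pump is down, Backup PTU stuck, Reservoir faulted, Secondary pressure line 2 is down}.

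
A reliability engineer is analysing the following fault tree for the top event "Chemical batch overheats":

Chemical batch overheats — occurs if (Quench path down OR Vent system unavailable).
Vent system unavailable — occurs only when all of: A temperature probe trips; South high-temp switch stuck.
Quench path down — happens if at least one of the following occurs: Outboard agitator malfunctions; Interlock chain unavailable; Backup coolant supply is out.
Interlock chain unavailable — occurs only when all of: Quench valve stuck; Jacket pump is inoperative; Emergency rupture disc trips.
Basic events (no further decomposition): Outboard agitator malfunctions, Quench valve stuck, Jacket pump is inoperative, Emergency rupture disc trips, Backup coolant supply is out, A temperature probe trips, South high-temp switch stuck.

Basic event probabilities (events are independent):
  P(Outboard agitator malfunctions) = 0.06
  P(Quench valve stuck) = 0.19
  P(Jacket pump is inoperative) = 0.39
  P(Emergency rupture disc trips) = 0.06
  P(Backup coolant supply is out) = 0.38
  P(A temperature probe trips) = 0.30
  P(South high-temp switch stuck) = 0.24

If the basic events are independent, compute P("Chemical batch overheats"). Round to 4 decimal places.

P(Interlock chain unavailable) [AND] = 0.19 × 0.39 × 0.06 = 0.004446
P(Quench path down) [OR] = 1 − (1−0.06) × (1−0.004446) × (1−0.38) = 0.419791
P(Vent system unavailable) [AND] = 0.30 × 0.24 = 0.072000
P(Chemical batch overheats) [OR] = 1 − (1−0.419791) × (1−0.072000) = 0.461566
Rounded to 4 decimal places: P(Chemical batch overheats) ≈ 0.4616.

0.4616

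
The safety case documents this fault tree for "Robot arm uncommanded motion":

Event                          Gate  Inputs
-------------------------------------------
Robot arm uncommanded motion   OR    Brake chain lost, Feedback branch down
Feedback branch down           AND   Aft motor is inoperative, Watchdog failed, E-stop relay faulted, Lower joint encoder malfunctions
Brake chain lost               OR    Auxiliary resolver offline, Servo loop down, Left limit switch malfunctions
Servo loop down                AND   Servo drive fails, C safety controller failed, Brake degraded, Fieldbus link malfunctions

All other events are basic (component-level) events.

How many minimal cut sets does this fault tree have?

4

Servo loop down [AND]: one cut set from each child combined → 1 × 1 × 1 × 1 = 1 cut set(s).
Brake chain lost [OR]: union of children's cut sets → 3 cut set(s).
Feedback branch down [AND]: one cut set from each child combined → 1 × 1 × 1 × 1 = 1 cut set(s).
Robot arm uncommanded motion [OR]: union of children's cut sets → 4 cut set(s).
Minimal cut sets: {Auxiliary resolver offline}; {Brake degraded, C safety controller failed, Fieldbus link malfunctions, Servo drive fails}; {Left limit switch malfunctions}; {Aft motor is inoperative, E-stop relay faulted, Lower joint encoder malfunctions, Watchdog failed}.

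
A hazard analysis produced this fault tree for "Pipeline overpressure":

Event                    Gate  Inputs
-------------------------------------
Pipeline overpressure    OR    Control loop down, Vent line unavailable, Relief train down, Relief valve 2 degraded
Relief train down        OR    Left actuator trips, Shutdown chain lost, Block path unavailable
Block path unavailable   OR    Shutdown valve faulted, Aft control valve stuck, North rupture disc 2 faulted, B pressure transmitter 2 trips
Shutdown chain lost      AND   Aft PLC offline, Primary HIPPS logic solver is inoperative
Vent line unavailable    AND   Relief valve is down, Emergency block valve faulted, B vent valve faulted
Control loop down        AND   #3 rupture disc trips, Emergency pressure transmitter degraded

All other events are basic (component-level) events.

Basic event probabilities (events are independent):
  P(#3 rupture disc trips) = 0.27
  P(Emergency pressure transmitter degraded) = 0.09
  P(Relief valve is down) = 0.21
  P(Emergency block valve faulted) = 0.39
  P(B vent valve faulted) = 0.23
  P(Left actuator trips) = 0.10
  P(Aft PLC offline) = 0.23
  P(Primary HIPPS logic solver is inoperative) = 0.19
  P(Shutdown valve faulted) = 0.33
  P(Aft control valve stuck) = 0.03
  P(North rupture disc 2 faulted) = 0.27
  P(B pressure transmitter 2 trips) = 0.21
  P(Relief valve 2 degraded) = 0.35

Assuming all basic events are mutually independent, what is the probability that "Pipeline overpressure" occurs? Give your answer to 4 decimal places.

P(Control loop down) [AND] = 0.27 × 0.09 = 0.024300
P(Vent line unavailable) [AND] = 0.21 × 0.39 × 0.23 = 0.018837
P(Shutdown chain lost) [AND] = 0.23 × 0.19 = 0.043700
P(Block path unavailable) [OR] = 1 − (1−0.33) × (1−0.03) × (1−0.27) × (1−0.21) = 0.625203
P(Relief train down) [OR] = 1 − (1−0.10) × (1−0.043700) × (1−0.625203) = 0.677423
P(Pipeline overpressure) [OR] = 1 − (1−0.024300) × (1−0.018837) × (1−0.677423) × (1−0.35) = 0.799274
Rounded to 4 decimal places: P(Pipeline overpressure) ≈ 0.7993.

0.7993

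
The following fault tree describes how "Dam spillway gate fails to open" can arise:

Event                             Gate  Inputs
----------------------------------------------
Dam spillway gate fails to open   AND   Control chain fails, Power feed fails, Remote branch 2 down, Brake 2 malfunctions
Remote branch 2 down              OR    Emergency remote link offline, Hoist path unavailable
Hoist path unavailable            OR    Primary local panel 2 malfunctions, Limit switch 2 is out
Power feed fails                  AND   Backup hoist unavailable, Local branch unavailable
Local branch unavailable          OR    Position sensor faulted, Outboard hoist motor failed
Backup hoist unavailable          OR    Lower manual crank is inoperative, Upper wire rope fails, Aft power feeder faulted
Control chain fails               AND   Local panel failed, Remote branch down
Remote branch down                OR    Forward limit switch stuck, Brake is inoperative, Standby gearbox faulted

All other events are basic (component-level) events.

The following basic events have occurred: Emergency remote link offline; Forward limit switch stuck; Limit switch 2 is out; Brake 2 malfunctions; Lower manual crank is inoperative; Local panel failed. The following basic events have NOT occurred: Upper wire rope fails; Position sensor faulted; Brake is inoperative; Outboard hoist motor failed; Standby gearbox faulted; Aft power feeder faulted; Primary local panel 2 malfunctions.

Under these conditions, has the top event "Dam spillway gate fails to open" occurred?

Remote branch down [OR]: Forward limit switch stuck=occurs, Brake is inoperative=not, Standby gearbox faulted=not → at least one input occurs → occurs.
Control chain fails [AND]: Local panel failed=occurs, Remote branch down=occurs → all inputs occur → occurs.
Backup hoist unavailable [OR]: Lower manual crank is inoperative=occurs, Upper wire rope fails=not, Aft power feeder faulted=not → at least one input occurs → occurs.
Local branch unavailable [OR]: Position sensor faulted=not, Outboard hoist motor failed=not → no input occurs → does not occur.
Power feed fails [AND]: Backup hoist unavailable=occurs, Local branch unavailable=not → not all inputs occur → does not occur.
Hoist path unavailable [OR]: Primary local panel 2 malfunctions=not, Limit switch 2 is out=occurs → at least one input occurs → occurs.
Remote branch 2 down [OR]: Emergency remote link offline=occurs, Hoist path unavailable=occurs → at least one input occurs → occurs.
Dam spillway gate fails to open [AND]: Control chain fails=occurs, Power feed fails=not, Remote branch 2 down=occurs, Brake 2 malfunctions=occurs → not all inputs occur → does not occur.

No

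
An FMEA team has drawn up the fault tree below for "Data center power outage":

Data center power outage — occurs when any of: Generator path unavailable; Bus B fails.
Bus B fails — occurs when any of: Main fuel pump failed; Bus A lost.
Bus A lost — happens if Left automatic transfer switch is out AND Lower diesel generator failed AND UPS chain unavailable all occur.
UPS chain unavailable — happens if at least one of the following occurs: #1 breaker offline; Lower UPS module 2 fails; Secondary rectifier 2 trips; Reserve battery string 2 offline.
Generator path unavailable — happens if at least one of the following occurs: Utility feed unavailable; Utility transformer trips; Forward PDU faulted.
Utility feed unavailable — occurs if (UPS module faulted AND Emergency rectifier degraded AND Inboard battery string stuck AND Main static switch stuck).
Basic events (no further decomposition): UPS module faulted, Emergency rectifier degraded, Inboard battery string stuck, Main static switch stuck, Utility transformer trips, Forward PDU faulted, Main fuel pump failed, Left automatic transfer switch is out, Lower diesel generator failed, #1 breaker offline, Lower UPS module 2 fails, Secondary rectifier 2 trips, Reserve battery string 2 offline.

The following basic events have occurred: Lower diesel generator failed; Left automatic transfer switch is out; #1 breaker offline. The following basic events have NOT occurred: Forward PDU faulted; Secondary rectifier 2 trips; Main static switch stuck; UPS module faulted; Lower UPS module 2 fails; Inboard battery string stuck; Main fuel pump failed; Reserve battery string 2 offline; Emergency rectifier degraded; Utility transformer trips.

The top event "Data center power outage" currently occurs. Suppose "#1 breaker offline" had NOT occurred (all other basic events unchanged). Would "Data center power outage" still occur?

Counterfactual: set "#1 breaker offline" to not occurred.
Utility feed unavailable [AND]: UPS module faulted=not, Emergency rectifier degraded=not, Inboard battery string stuck=not, Main static switch stuck=not → not all inputs occur → does not occur.
Generator path unavailable [OR]: Utility feed unavailable=not, Utility transformer trips=not, Forward PDU faulted=not → no input occurs → does not occur.
UPS chain unavailable [OR]: #1 breaker offline=not, Lower UPS module 2 fails=not, Secondary rectifier 2 trips=not, Reserve battery string 2 offline=not → no input occurs → does not occur.
Bus A lost [AND]: Left automatic transfer switch is out=occurs, Lower diesel generator failed=occurs, UPS chain unavailable=not → not all inputs occur → does not occur.
Bus B fails [OR]: Main fuel pump failed=not, Bus A lost=not → no input occurs → does not occur.
Data center power outage [OR]: Generator path unavailable=not, Bus B fails=not → no input occurs → does not occur.

No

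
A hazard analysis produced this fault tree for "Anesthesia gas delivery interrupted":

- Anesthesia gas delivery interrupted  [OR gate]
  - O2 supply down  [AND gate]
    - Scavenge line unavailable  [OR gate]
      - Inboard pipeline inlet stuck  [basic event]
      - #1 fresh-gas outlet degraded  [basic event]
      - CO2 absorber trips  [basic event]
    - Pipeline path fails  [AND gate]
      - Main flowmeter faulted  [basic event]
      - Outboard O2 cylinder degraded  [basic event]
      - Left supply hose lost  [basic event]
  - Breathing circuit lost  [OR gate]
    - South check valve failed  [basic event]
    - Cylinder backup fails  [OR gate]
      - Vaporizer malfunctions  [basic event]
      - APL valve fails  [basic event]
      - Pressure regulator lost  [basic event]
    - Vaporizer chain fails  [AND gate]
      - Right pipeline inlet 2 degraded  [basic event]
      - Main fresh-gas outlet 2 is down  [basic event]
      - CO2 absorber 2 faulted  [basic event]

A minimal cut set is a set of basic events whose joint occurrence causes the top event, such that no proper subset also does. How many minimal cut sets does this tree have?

Scavenge line unavailable [OR]: union of children's cut sets → 3 cut set(s).
Pipeline path fails [AND]: one cut set from each child combined → 1 × 1 × 1 = 1 cut set(s).
O2 supply down [AND]: one cut set from each child combined → 3 × 1 = 3 cut set(s).
Cylinder backup fails [OR]: union of children's cut sets → 3 cut set(s).
Vaporizer chain fails [AND]: one cut set from each child combined → 1 × 1 × 1 = 1 cut set(s).
Breathing circuit lost [OR]: union of children's cut sets → 5 cut set(s).
Anesthesia gas delivery interrupted [OR]: union of children's cut sets → 8 cut set(s).
Minimal cut sets: {Inboard pipeline inlet stuck, Left supply hose lost, Main flowmeter faulted, Outboard O2 cylinder degraded}; {#1 fresh-gas outlet degraded, Left supply hose lost, Main flowmeter faulted, Outboard O2 cylinder degraded}; {CO2 absorber trips, Left supply hose lost, Main flowmeter faulted, Outboard O2 cylinder degraded}; {South check valve failed}; {Vaporizer malfunctions}; {APL valve fails}; {Pressure regulator lost}; {CO2 absorber 2 faulted, Main fresh-gas outlet 2 is down, Right pipeline inlet 2 degraded}.

8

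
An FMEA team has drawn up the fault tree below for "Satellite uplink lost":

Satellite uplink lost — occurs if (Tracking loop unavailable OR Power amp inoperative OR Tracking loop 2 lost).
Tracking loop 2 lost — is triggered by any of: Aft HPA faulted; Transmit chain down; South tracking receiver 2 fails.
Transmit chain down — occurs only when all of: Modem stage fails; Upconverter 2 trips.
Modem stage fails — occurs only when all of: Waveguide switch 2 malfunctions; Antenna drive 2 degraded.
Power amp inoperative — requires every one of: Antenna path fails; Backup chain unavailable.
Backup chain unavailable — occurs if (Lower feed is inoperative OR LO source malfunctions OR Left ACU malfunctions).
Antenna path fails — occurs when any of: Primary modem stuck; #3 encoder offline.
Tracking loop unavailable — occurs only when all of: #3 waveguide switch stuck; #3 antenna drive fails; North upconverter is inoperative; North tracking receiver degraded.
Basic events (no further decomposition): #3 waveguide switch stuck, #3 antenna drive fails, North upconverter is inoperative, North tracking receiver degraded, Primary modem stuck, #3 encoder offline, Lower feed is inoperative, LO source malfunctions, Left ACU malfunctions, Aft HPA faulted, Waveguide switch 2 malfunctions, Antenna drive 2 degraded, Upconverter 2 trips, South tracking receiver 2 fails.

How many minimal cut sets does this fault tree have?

10

Tracking loop unavailable [AND]: one cut set from each child combined → 1 × 1 × 1 × 1 = 1 cut set(s).
Antenna path fails [OR]: union of children's cut sets → 2 cut set(s).
Backup chain unavailable [OR]: union of children's cut sets → 3 cut set(s).
Power amp inoperative [AND]: one cut set from each child combined → 2 × 3 = 6 cut set(s).
Modem stage fails [AND]: one cut set from each child combined → 1 × 1 = 1 cut set(s).
Transmit chain down [AND]: one cut set from each child combined → 1 × 1 = 1 cut set(s).
Tracking loop 2 lost [OR]: union of children's cut sets → 3 cut set(s).
Satellite uplink lost [OR]: union of children's cut sets → 10 cut set(s).
Minimal cut sets: {#3 antenna drive fails, #3 waveguide switch stuck, North tracking receiver degraded, North upconverter is inoperative}; {Lower feed is inoperative, Primary modem stuck}; {LO source malfunctions, Primary modem stuck}; {Left ACU malfunctions, Primary modem stuck}; {#3 encoder offline, Lower feed is inoperative}; {#3 encoder offline, LO source malfunctions}; {#3 encoder offline, Left ACU malfunctions}; {Aft HPA faulted}; {Antenna drive 2 degraded, Upconverter 2 trips, Waveguide switch 2 malfunctions}; {South tracking receiver 2 fails}.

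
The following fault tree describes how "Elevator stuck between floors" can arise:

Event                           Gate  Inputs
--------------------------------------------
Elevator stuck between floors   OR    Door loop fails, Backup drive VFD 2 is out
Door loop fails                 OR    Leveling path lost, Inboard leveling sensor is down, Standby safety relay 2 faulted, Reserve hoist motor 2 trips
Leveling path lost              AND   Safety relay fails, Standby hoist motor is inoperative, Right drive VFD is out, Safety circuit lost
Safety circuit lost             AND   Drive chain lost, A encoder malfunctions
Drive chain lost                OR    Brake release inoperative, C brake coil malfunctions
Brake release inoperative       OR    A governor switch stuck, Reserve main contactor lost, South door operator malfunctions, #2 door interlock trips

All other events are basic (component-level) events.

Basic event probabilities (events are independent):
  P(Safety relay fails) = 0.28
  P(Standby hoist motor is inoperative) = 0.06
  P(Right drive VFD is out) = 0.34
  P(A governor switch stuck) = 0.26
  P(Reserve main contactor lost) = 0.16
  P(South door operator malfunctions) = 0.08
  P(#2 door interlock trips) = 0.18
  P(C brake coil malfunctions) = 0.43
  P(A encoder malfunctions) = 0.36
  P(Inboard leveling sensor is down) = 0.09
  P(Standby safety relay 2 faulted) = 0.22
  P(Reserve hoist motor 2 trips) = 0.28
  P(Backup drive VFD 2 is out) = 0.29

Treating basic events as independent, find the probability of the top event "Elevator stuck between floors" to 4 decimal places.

P(Brake release inoperative) [OR] = 1 − (1−0.26) × (1−0.16) × (1−0.08) × (1−0.18) = 0.531065
P(Drive chain lost) [OR] = 1 − (1−0.531065) × (1−0.43) = 0.732707
P(Safety circuit lost) [AND] = 0.732707 × 0.36 = 0.263775
P(Leveling path lost) [AND] = 0.28 × 0.06 × 0.34 × 0.263775 = 0.001507
P(Door loop fails) [OR] = 1 − (1−0.001507) × (1−0.09) × (1−0.22) × (1−0.28) = 0.489714
P(Elevator stuck between floors) [OR] = 1 − (1−0.489714) × (1−0.29) = 0.637697
Rounded to 4 decimal places: P(Elevator stuck between floors) ≈ 0.6377.

0.6377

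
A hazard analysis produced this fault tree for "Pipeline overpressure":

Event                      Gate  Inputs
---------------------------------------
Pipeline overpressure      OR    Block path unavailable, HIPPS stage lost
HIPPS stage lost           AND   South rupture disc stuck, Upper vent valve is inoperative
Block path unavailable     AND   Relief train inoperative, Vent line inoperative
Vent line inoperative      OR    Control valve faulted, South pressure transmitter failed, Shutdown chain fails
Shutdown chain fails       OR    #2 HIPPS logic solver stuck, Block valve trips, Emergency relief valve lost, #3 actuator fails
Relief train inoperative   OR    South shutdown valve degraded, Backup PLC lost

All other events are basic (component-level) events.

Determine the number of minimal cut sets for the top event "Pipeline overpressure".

Relief train inoperative [OR]: union of children's cut sets → 2 cut set(s).
Shutdown chain fails [OR]: union of children's cut sets → 4 cut set(s).
Vent line inoperative [OR]: union of children's cut sets → 6 cut set(s).
Block path unavailable [AND]: one cut set from each child combined → 2 × 6 = 12 cut set(s).
HIPPS stage lost [AND]: one cut set from each child combined → 1 × 1 = 1 cut set(s).
Pipeline overpressure [OR]: union of children's cut sets → 13 cut set(s).

13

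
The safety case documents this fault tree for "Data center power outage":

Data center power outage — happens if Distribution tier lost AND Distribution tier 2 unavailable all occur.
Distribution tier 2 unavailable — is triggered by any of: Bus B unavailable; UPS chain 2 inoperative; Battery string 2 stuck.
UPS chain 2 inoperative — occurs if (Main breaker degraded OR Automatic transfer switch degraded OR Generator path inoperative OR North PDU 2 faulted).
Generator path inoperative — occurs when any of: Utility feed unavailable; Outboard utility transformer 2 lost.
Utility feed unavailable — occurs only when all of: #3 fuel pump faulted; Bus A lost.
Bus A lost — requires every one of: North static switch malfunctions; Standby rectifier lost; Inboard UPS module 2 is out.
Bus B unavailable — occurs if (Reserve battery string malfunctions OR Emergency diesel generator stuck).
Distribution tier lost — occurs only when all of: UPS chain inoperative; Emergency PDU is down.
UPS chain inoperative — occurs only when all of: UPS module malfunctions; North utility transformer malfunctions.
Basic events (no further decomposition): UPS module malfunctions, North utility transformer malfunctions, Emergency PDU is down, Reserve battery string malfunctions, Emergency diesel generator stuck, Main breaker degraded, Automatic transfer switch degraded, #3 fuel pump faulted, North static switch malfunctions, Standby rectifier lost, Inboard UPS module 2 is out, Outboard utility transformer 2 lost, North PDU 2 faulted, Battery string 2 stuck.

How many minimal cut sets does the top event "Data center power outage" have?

UPS chain inoperative [AND]: one cut set from each child combined → 1 × 1 = 1 cut set(s).
Distribution tier lost [AND]: one cut set from each child combined → 1 × 1 = 1 cut set(s).
Bus B unavailable [OR]: union of children's cut sets → 2 cut set(s).
Bus A lost [AND]: one cut set from each child combined → 1 × 1 × 1 = 1 cut set(s).
Utility feed unavailable [AND]: one cut set from each child combined → 1 × 1 = 1 cut set(s).
Generator path inoperative [OR]: union of children's cut sets → 2 cut set(s).
UPS chain 2 inoperative [OR]: union of children's cut sets → 5 cut set(s).
Distribution tier 2 unavailable [OR]: union of children's cut sets → 8 cut set(s).
Data center power outage [AND]: one cut set from each child combined → 1 × 8 = 8 cut set(s).
Minimal cut sets: {Emergency PDU is down, North utility transformer malfunctions, Reserve battery string malfunctions, UPS module malfunctions}; {Emergency PDU is down, Emergency diesel generator stuck, North utility transformer malfunctions, UPS module malfunctions}; {Emergency PDU is down, Main breaker degraded, North utility transformer malfunctions, UPS module malfunctions}; {Automatic transfer switch degraded, Emergency PDU is down, North utility transformer malfunctions, UPS module malfunctions}; {#3 fuel pump faulted, Emergency PDU is down, Inboard UPS module 2 is out, North static switch malfunctions, North utility transformer malfunctions, Standby rectifier lost, UPS module malfunctions}; {Emergency PDU is down, North utility transformer malfunctions, Outboard utility transformer 2 lost, UPS module malfunctions}; {Emergency PDU is down, North PDU 2 faulted, North utility transformer malfunctions, UPS module malfunctions}; {Battery string 2 stuck, Emergency PDU is down, North utility transformer malfunctions, UPS module malfunctions}.

8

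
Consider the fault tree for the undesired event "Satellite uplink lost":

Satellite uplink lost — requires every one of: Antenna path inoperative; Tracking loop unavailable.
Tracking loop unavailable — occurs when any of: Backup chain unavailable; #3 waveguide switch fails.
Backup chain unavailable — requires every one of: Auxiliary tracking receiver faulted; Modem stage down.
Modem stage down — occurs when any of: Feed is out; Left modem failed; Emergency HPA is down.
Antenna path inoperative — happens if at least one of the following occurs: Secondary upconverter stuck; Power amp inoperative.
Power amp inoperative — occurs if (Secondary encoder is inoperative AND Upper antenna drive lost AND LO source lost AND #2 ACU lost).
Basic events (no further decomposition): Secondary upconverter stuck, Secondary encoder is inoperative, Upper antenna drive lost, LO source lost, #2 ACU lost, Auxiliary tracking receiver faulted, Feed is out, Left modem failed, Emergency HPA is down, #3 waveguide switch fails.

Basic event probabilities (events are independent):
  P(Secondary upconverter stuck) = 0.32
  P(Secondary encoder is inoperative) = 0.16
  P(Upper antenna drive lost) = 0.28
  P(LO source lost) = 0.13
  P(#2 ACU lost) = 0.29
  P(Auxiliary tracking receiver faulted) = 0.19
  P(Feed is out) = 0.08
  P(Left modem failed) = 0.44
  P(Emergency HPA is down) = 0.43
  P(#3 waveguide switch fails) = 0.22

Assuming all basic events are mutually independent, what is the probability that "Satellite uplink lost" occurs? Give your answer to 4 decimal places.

0.1043

P(Power amp inoperative) [AND] = 0.16 × 0.28 × 0.13 × 0.29 = 0.001689
P(Antenna path inoperative) [OR] = 1 − (1−0.32) × (1−0.001689) = 0.321149
P(Modem stage down) [OR] = 1 − (1−0.08) × (1−0.44) × (1−0.43) = 0.706336
P(Backup chain unavailable) [AND] = 0.19 × 0.706336 = 0.134204
P(Tracking loop unavailable) [OR] = 1 − (1−0.134204) × (1−0.22) = 0.324679
P(Satellite uplink lost) [AND] = 0.321149 × 0.324679 = 0.104270
Rounded to 4 decimal places: P(Satellite uplink lost) ≈ 0.1043.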